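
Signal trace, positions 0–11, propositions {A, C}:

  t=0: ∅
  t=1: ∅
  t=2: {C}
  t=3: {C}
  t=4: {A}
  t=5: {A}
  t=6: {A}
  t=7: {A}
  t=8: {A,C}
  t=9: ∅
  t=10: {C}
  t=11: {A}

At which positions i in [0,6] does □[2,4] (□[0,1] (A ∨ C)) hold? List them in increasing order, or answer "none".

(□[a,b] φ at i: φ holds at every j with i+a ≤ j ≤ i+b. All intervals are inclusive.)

Evaluate at each i in [0,6]:
  i=0: ✓ (all of [2,4])
  i=1: ✓ (all of [3,5])
  i=2: ✓ (all of [4,6])
  i=3: ✓ (all of [5,7])
  i=4: ✗ (fails at j=8)
  i=5: ✗ (fails at j=8)
  i=6: ✗ (fails at j=8)

0, 1, 2, 3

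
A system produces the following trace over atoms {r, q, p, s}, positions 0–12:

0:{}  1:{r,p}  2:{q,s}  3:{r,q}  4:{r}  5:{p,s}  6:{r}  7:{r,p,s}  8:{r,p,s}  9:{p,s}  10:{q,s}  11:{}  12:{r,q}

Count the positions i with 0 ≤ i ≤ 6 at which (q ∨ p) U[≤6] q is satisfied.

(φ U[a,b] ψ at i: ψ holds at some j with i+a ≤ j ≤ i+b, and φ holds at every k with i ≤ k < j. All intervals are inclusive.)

3

Evaluate at each i in [0,6]:
  i=0: ✗ (lhs fails at k=0 before rhs at j=2)
  i=1: ✓ (rhs at j=2; lhs holds on [1,1])
  i=2: ✓ (rhs at j=2)
  i=3: ✓ (rhs at j=3)
  i=4: ✗ (lhs fails at k=4 before rhs at j=10)
  i=5: ✗ (lhs fails at k=6 before rhs at j=10)
  i=6: ✗ (lhs fails at k=6 before rhs at j=10)
Positions where it holds: {1, 2, 3} → 3.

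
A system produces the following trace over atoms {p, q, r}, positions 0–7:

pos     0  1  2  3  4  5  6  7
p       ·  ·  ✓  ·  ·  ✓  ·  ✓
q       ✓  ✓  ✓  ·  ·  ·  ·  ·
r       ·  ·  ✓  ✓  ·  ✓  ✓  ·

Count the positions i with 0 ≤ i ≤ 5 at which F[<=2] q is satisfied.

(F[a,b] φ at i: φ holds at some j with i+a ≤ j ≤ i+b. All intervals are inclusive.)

Evaluate at each i in [0,5]:
  i=0: ✓ (witness j=0)
  i=1: ✓ (witness j=1)
  i=2: ✓ (witness j=2)
  i=3: ✗ (none in [3,5])
  i=4: ✗ (none in [4,6])
  i=5: ✗ (none in [5,7])
Positions where it holds: {0, 1, 2} → 3.

3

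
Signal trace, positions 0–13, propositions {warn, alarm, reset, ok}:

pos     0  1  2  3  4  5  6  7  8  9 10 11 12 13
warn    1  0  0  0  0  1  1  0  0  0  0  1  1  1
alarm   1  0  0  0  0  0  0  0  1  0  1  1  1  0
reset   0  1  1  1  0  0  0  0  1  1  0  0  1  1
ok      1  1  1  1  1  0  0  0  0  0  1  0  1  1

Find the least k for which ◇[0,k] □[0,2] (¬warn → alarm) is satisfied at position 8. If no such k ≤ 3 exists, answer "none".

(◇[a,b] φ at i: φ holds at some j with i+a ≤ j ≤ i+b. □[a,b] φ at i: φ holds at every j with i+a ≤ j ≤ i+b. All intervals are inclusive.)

Scan j = 8,9,… for □[0,2] (¬warn → alarm):
  j=8: fails
  j=9: fails
  j=10: holds
First hit at j=10, so smallest k = 10-8 = 2.

2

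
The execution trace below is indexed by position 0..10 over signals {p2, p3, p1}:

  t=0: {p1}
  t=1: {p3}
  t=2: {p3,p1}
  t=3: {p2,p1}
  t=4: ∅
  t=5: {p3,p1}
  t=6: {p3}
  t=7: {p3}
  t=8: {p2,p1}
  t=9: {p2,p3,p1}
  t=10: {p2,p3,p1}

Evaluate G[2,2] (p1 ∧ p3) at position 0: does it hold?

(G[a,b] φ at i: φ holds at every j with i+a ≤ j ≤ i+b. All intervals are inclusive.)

Yes

Check (p1 ∧ p3) at every j in [2,2]:
  j=2: true
All positions satisfy it → formula holds.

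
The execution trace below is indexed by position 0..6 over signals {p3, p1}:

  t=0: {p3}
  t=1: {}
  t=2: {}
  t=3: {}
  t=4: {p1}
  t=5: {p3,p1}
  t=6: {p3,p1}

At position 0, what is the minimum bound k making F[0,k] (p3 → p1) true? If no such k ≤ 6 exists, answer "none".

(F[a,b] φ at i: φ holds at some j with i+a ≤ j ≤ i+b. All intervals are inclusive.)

1

Scan j = 0,1,… for (p3 → p1):
  j=0: fails
  j=1: holds
First hit at j=1, so smallest k = 1-0 = 1.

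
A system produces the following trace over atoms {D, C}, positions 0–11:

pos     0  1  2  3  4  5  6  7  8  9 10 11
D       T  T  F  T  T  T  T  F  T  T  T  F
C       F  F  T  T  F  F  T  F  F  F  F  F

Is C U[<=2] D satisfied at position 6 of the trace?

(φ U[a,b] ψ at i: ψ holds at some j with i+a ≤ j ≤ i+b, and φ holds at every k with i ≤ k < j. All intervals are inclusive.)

True

Need some j in [6,8] with D, and C at every k in [6,j-1].
  j=6: D holds; no prefix to check → satisfied.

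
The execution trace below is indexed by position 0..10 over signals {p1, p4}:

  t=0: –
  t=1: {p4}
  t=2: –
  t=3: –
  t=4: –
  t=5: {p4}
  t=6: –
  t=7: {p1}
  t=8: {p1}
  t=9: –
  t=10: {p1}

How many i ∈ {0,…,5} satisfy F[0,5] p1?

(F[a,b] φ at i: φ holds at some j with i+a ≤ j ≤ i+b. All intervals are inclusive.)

4

Evaluate at each i in [0,5]:
  i=0: ✗ (none in [0,5])
  i=1: ✗ (none in [1,6])
  i=2: ✓ (witness j=7)
  i=3: ✓ (witness j=7)
  i=4: ✓ (witness j=7)
  i=5: ✓ (witness j=7)
Positions where it holds: {2, 3, 4, 5} → 4.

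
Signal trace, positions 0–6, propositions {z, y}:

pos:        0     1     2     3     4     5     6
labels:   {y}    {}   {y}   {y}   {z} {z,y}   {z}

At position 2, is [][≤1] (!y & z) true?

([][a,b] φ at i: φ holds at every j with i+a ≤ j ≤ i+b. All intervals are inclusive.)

Check (!y & z) at every j in [2,3]:
  j=2: false
  j=3: false
Fails at j=2 → formula fails.

No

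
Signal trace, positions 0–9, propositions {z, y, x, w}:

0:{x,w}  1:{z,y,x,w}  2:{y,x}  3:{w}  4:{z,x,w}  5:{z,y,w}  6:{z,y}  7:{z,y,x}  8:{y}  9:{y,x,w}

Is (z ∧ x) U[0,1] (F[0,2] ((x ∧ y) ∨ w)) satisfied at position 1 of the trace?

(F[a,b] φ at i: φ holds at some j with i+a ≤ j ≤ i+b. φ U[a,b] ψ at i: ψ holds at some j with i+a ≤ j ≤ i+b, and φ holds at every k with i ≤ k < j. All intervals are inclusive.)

Holds

Need some j in [1,2] with F[0,2] ((x ∧ y) ∨ w), and (z ∧ x) at every k in [1,j-1].
  j=1: F[0,2] ((x ∧ y) ∨ w) holds; no prefix to check → satisfied.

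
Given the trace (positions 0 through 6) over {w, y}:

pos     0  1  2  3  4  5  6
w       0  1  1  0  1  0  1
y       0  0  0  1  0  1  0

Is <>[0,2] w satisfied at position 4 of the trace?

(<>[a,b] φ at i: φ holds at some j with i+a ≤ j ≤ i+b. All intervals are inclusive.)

True

Check w at each j in [4,6]:
  j=4: true
  j=5: false
  j=6: true
Found at j=4 → formula holds.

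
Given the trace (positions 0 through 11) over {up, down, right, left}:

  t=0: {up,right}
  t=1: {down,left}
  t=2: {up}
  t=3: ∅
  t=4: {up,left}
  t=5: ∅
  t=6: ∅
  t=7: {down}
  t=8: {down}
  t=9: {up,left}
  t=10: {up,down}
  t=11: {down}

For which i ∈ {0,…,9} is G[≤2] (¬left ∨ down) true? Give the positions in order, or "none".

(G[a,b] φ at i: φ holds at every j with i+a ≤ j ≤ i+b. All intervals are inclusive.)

0, 1, 5, 6

Evaluate at each i in [0,9]:
  i=0: ✓ (all of [0,2])
  i=1: ✓ (all of [1,3])
  i=2: ✗ (fails at j=4)
  i=3: ✗ (fails at j=4)
  i=4: ✗ (fails at j=4)
  i=5: ✓ (all of [5,7])
  i=6: ✓ (all of [6,8])
  i=7: ✗ (fails at j=9)
  i=8: ✗ (fails at j=9)
  i=9: ✗ (fails at j=9)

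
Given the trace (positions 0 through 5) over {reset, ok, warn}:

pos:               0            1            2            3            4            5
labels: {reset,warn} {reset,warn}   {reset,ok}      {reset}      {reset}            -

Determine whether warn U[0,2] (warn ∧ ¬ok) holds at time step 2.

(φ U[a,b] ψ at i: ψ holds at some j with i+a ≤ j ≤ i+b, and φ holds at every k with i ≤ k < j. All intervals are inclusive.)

Does not hold

Need some j in [2,4] with (warn ∧ ¬ok), and warn at every k in [2,j-1].
  j=2: (warn ∧ ¬ok) false.
  j=3: (warn ∧ ¬ok) false.
  j=4: (warn ∧ ¬ok) false.
No j in the window works → until fails.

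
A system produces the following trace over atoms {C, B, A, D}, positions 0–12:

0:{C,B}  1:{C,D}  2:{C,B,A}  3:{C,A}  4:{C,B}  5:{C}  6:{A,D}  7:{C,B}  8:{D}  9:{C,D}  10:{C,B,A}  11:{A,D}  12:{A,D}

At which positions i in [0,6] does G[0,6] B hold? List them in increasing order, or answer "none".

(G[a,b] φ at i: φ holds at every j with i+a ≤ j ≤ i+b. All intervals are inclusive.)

Evaluate at each i in [0,6]:
  i=0: ✗ (fails at j=1)
  i=1: ✗ (fails at j=1)
  i=2: ✗ (fails at j=3)
  i=3: ✗ (fails at j=3)
  i=4: ✗ (fails at j=5)
  i=5: ✗ (fails at j=5)
  i=6: ✗ (fails at j=6)

none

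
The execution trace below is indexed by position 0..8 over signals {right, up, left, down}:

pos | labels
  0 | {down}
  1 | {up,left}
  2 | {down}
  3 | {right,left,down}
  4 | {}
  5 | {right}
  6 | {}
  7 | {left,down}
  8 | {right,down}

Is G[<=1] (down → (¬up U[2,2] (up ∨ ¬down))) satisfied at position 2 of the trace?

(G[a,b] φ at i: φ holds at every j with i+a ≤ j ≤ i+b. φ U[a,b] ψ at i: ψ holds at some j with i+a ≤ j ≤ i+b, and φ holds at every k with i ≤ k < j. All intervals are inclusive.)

Holds

Check (down → (¬up U[2,2] (up ∨ ¬down))) at every j in [2,3]:
  j=2: antecedent true; consequent holds → ✓
  j=3: antecedent true; consequent holds → ✓
All positions satisfy it → formula holds.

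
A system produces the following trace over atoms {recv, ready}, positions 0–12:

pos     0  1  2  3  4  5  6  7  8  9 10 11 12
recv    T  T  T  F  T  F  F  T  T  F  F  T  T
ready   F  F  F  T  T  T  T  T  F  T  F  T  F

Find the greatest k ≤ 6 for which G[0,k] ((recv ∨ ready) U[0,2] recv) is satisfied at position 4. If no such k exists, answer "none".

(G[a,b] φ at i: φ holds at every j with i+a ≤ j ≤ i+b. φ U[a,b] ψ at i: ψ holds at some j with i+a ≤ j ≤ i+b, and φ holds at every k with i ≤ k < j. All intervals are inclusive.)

((recv ∨ ready) U[0,2] recv) must hold from j=4 onward; find where it first fails.
  j=4: holds
  j=5: holds
  j=6: holds
  j=7: holds
  j=8: holds
  j=9: fails
Holds on [4,8], so largest k = 4.

4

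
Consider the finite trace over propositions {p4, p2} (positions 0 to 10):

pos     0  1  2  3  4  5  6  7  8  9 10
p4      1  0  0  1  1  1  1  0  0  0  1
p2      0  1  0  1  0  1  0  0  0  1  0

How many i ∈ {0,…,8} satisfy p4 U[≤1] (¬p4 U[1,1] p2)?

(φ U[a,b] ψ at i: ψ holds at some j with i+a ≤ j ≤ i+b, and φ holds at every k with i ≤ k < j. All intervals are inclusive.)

Evaluate at each i in [0,8]:
  i=0: ✗ (no rhs in [0,1])
  i=1: ✗ (lhs fails at k=1 before rhs at j=2)
  i=2: ✓ (rhs at j=2)
  i=3: ✗ (no rhs in [3,4])
  i=4: ✗ (no rhs in [4,5])
  i=5: ✗ (no rhs in [5,6])
  i=6: ✗ (no rhs in [6,7])
  i=7: ✗ (lhs fails at k=7 before rhs at j=8)
  i=8: ✓ (rhs at j=8)
Positions where it holds: {2, 8} → 2.

2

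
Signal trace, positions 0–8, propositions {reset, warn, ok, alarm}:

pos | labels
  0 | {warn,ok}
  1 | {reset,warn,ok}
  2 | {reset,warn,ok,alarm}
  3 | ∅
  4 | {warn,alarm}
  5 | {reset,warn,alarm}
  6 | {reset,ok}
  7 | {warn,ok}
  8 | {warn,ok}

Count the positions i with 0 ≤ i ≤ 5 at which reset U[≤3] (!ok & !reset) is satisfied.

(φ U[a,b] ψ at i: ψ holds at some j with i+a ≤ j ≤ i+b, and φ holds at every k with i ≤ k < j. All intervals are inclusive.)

4

Evaluate at each i in [0,5]:
  i=0: ✗ (lhs fails at k=0 before rhs at j=3)
  i=1: ✓ (rhs at j=3; lhs holds on [1,2])
  i=2: ✓ (rhs at j=3; lhs holds on [2,2])
  i=3: ✓ (rhs at j=3)
  i=4: ✓ (rhs at j=4)
  i=5: ✗ (no rhs in [5,8])
Positions where it holds: {1, 2, 3, 4} → 4.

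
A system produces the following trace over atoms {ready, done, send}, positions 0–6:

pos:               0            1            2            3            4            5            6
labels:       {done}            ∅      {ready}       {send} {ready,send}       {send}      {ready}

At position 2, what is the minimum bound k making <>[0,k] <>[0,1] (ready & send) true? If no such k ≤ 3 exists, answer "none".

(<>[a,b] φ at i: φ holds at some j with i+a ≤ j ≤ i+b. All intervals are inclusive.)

Scan j = 2,3,… for <>[0,1] (ready & send):
  j=2: fails
  j=3: holds
First hit at j=3, so smallest k = 3-2 = 1.

1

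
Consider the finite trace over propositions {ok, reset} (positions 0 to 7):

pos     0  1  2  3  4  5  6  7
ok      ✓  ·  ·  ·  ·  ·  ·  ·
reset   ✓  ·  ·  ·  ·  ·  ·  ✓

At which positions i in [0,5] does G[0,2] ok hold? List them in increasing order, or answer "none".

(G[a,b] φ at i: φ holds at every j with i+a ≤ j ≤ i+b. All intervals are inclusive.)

Evaluate at each i in [0,5]:
  i=0: ✗ (fails at j=1)
  i=1: ✗ (fails at j=1)
  i=2: ✗ (fails at j=2)
  i=3: ✗ (fails at j=3)
  i=4: ✗ (fails at j=4)
  i=5: ✗ (fails at j=5)

none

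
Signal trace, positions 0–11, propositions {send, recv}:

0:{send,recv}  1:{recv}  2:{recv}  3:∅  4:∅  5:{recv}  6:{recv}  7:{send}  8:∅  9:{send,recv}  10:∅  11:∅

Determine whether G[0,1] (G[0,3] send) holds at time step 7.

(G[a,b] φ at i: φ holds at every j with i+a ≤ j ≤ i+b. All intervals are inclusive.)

Check G[0,3] send at every j in [7,8]:
  j=7: fails at 8
  j=8: fails at 8
Fails at j=7 → formula fails.

No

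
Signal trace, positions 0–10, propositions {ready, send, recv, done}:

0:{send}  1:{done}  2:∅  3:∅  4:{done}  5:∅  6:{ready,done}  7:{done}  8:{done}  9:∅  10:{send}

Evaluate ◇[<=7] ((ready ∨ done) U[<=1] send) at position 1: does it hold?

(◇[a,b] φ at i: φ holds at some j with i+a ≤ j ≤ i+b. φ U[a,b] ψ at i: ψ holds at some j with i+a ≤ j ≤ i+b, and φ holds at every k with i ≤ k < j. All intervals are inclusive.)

Check ((ready ∨ done) U[<=1] send) at each j in [1,8]:
  j=1: fails
  j=2: fails
  j=3: fails
  j=4: fails
  j=5: fails
  j=6: fails
  j=7: fails
  j=8: fails
No position in the window satisfies it → formula fails.

Does not hold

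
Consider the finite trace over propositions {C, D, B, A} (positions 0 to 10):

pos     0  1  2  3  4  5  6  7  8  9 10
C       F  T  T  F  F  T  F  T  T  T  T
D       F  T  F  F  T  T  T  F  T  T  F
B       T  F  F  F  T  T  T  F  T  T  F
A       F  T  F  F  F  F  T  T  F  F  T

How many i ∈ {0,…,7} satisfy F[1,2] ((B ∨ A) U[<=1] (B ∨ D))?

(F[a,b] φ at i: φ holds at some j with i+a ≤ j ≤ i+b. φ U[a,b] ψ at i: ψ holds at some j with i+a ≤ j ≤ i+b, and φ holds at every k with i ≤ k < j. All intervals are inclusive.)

7

Evaluate at each i in [0,7]:
  i=0: ✓ (witness j=1)
  i=1: ✗ (none in [2,3])
  i=2: ✓ (witness j=4)
  i=3: ✓ (witness j=4)
  i=4: ✓ (witness j=5)
  i=5: ✓ (witness j=6)
  i=6: ✓ (witness j=7)
  i=7: ✓ (witness j=8)
Positions where it holds: {0, 2, 3, 4, 5, 6, 7} → 7.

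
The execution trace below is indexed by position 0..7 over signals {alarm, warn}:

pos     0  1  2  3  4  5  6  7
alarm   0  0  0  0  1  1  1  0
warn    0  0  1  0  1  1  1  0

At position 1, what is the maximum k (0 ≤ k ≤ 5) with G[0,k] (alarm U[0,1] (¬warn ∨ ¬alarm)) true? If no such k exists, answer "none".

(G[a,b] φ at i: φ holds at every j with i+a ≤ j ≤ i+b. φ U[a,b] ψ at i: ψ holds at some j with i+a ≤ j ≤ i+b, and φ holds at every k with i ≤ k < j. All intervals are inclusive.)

(alarm U[0,1] (¬warn ∨ ¬alarm)) must hold from j=1 onward; find where it first fails.
  j=1: holds
  j=2: holds
  j=3: holds
  j=4: fails
Holds on [1,3], so largest k = 2.

2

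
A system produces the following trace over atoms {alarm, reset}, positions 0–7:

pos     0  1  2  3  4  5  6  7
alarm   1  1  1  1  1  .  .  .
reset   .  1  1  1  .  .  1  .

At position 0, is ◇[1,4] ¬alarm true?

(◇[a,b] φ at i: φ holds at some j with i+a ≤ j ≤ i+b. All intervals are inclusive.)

No

Check ¬alarm at each j in [1,4]:
  j=1: false
  j=2: false
  j=3: false
  j=4: false
No position in the window satisfies it → formula fails.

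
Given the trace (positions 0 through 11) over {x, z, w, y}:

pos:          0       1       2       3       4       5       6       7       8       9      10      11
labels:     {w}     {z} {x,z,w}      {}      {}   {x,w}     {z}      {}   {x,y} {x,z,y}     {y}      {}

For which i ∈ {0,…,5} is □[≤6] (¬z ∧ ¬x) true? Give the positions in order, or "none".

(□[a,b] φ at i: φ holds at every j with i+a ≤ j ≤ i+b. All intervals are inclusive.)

none

Evaluate at each i in [0,5]:
  i=0: ✗ (fails at j=1)
  i=1: ✗ (fails at j=1)
  i=2: ✗ (fails at j=2)
  i=3: ✗ (fails at j=5)
  i=4: ✗ (fails at j=5)
  i=5: ✗ (fails at j=5)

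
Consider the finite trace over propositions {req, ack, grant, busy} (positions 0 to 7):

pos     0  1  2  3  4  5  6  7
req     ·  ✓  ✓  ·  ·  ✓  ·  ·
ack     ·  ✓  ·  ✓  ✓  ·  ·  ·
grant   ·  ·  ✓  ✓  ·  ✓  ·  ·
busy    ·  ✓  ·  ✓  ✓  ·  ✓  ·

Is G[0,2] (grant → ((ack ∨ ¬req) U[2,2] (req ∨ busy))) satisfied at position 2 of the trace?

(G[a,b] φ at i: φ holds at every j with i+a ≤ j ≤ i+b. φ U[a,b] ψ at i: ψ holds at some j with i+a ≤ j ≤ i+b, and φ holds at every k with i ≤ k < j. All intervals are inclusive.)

Check (grant → ((ack ∨ ¬req) U[2,2] (req ∨ busy))) at every j in [2,4]:
  j=2: antecedent true; consequent fails → ✗
  j=3: antecedent true; consequent holds → ✓
  j=4: antecedent false → ✓
Fails at j=2 → formula fails.

Does not hold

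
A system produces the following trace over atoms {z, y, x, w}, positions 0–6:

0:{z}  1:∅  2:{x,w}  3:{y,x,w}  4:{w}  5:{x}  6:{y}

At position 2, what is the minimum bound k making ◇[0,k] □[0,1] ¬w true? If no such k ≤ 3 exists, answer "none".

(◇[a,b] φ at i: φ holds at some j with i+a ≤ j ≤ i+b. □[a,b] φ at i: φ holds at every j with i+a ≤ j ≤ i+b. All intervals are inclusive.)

3

Scan j = 2,3,… for □[0,1] ¬w:
  j=2: fails
  j=3: fails
  j=4: fails
  j=5: holds
First hit at j=5, so smallest k = 5-2 = 3.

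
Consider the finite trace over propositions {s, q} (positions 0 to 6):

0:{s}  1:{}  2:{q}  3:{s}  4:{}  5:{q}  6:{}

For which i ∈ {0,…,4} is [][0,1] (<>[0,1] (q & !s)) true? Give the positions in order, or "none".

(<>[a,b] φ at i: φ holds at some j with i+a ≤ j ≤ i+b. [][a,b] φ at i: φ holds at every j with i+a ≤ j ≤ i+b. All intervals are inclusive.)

1, 4

Evaluate at each i in [0,4]:
  i=0: ✗ (fails at j=0)
  i=1: ✓ (all of [1,2])
  i=2: ✗ (fails at j=3)
  i=3: ✗ (fails at j=3)
  i=4: ✓ (all of [4,5])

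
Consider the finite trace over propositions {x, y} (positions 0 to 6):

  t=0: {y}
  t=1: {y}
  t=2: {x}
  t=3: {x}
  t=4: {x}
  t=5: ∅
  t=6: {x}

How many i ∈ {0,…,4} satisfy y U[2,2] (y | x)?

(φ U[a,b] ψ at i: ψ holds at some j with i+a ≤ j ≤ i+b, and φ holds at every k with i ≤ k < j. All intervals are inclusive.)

Evaluate at each i in [0,4]:
  i=0: ✓ (rhs at j=2; lhs holds on [0,1])
  i=1: ✗ (lhs fails at k=2 before rhs at j=3)
  i=2: ✗ (lhs fails at k=2 before rhs at j=4)
  i=3: ✗ (no rhs in [5,5])
  i=4: ✗ (lhs fails at k=4 before rhs at j=6)
Positions where it holds: {0} → 1.

1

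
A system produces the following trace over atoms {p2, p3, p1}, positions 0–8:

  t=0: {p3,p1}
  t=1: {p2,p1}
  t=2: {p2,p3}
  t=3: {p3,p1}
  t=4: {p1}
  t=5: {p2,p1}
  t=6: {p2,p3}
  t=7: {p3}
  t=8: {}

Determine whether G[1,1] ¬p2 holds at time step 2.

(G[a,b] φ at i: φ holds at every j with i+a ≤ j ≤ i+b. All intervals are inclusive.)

Check ¬p2 at every j in [3,3]:
  j=3: true
All positions satisfy it → formula holds.

Holds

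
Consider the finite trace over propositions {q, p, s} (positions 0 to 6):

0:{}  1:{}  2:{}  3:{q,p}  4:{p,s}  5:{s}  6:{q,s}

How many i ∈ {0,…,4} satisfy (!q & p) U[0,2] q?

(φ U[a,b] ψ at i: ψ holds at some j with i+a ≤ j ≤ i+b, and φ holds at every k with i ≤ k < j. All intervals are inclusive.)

1

Evaluate at each i in [0,4]:
  i=0: ✗ (no rhs in [0,2])
  i=1: ✗ (lhs fails at k=1 before rhs at j=3)
  i=2: ✗ (lhs fails at k=2 before rhs at j=3)
  i=3: ✓ (rhs at j=3)
  i=4: ✗ (lhs fails at k=5 before rhs at j=6)
Positions where it holds: {3} → 1.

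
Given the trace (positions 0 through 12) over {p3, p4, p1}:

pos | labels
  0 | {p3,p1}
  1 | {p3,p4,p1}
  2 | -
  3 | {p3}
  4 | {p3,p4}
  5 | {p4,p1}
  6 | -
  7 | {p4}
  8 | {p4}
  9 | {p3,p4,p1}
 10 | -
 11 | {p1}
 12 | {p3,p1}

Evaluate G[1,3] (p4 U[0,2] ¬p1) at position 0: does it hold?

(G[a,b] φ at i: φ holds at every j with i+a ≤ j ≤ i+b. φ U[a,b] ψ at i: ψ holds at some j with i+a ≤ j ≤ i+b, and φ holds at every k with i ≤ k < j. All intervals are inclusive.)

True

Check (p4 U[0,2] ¬p1) at every j in [1,3]:
  j=1: holds
  j=2: holds
  j=3: holds
All positions satisfy it → formula holds.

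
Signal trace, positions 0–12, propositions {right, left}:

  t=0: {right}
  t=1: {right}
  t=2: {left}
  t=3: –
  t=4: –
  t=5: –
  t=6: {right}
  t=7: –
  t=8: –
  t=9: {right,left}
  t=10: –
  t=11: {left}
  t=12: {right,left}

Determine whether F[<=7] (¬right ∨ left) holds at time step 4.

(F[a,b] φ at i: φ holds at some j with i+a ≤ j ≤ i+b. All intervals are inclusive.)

Holds

Check (¬right ∨ left) at each j in [4,11]:
  j=4: true
  j=5: true
  j=6: false
  j=7: true
  j=8: true
  j=9: true
  j=10: true
  j=11: true
Found at j=4 → formula holds.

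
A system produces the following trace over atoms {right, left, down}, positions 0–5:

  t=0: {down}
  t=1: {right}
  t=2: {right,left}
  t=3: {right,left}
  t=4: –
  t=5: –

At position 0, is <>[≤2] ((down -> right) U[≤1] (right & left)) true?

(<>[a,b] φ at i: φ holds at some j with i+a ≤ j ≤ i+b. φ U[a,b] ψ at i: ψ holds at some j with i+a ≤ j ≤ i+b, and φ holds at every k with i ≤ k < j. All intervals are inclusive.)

Yes

Check ((down -> right) U[≤1] (right & left)) at each j in [0,2]:
  j=0: fails
  j=1: holds
  j=2: holds
Found at j=1 → formula holds.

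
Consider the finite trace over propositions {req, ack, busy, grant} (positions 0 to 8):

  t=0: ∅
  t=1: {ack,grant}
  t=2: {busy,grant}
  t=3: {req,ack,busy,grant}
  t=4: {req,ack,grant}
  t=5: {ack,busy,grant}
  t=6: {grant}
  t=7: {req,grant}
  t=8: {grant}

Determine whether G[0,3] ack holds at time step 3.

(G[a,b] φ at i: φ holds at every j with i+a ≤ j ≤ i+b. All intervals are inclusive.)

No

Check ack at every j in [3,6]:
  j=3: true
  j=4: true
  j=5: true
  j=6: false
Fails at j=6 → formula fails.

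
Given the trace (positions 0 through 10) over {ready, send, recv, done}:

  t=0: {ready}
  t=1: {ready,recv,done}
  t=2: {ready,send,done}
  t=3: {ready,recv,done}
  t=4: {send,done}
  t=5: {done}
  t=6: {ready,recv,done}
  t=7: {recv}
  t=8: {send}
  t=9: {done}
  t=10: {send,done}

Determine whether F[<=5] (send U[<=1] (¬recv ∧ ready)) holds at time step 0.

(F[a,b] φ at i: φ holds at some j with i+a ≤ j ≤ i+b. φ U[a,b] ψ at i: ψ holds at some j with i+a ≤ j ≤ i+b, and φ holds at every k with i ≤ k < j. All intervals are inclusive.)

Holds

Check (send U[<=1] (¬recv ∧ ready)) at each j in [0,5]:
  j=0: holds
  j=1: fails
  j=2: holds
  j=3: fails
  j=4: fails
  j=5: fails
Found at j=0 → formula holds.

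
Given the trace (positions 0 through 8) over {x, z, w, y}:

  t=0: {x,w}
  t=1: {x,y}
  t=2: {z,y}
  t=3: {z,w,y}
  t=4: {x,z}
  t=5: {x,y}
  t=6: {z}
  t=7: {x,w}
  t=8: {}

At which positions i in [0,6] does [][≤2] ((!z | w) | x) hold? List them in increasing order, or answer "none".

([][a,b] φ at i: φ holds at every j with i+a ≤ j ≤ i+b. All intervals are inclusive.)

Evaluate at each i in [0,6]:
  i=0: ✗ (fails at j=2)
  i=1: ✗ (fails at j=2)
  i=2: ✗ (fails at j=2)
  i=3: ✓ (all of [3,5])
  i=4: ✗ (fails at j=6)
  i=5: ✗ (fails at j=6)
  i=6: ✗ (fails at j=6)

3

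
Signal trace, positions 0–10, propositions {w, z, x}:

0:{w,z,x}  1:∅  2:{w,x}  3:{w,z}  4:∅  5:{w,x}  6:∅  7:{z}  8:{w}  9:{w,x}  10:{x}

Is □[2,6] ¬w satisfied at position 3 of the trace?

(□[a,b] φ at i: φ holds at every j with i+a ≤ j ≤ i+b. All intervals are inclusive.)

Does not hold

Check ¬w at every j in [5,9]:
  j=5: false
  j=6: true
  j=7: true
  j=8: false
  j=9: false
Fails at j=5 → formula fails.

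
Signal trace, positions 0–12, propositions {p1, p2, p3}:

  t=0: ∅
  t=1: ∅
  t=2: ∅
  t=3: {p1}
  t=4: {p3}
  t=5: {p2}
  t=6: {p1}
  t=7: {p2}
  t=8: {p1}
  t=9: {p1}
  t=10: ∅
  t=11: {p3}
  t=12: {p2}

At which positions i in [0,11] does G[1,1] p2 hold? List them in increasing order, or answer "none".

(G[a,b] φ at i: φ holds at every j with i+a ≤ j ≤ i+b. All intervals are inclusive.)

4, 6, 11

Evaluate at each i in [0,11]:
  i=0: ✗ (fails at j=1)
  i=1: ✗ (fails at j=2)
  i=2: ✗ (fails at j=3)
  i=3: ✗ (fails at j=4)
  i=4: ✓ (all of [5,5])
  i=5: ✗ (fails at j=6)
  i=6: ✓ (all of [7,7])
  i=7: ✗ (fails at j=8)
  i=8: ✗ (fails at j=9)
  i=9: ✗ (fails at j=10)
  i=10: ✗ (fails at j=11)
  i=11: ✓ (all of [12,12])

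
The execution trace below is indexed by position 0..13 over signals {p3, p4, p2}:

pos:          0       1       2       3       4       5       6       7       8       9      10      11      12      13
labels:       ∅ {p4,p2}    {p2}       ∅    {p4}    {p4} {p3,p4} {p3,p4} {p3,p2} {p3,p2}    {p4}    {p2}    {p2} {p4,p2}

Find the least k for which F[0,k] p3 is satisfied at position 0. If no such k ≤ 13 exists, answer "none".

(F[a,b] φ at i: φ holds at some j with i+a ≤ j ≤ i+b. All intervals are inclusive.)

Scan j = 0,1,… for p3:
  j=0: fails
  j=1: fails
  j=2: fails
  j=3: fails
  j=4: fails
  j=5: fails
  j=6: holds
First hit at j=6, so smallest k = 6-0 = 6.

6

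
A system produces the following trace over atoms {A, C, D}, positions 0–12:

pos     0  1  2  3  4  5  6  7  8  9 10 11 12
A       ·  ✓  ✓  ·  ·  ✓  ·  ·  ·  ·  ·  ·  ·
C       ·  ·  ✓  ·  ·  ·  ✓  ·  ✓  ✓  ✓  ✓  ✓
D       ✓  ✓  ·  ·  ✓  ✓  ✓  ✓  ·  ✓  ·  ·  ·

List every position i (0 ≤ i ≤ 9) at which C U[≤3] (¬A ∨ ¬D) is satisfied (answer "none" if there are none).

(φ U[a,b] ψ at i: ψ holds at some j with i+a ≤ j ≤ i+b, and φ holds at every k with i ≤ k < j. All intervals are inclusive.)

Evaluate at each i in [0,9]:
  i=0: ✓ (rhs at j=0)
  i=1: ✗ (lhs fails at k=1 before rhs at j=2)
  i=2: ✓ (rhs at j=2)
  i=3: ✓ (rhs at j=3)
  i=4: ✓ (rhs at j=4)
  i=5: ✗ (lhs fails at k=5 before rhs at j=6)
  i=6: ✓ (rhs at j=6)
  i=7: ✓ (rhs at j=7)
  i=8: ✓ (rhs at j=8)
  i=9: ✓ (rhs at j=9)

0, 2, 3, 4, 6, 7, 8, 9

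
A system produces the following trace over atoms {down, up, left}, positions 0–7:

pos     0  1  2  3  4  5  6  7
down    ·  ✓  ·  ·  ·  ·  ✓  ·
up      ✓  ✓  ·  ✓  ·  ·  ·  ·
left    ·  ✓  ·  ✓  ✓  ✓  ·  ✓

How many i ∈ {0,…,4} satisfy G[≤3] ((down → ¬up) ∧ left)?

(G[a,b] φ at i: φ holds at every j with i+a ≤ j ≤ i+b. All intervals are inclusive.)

0

Evaluate at each i in [0,4]:
  i=0: ✗ (fails at j=0)
  i=1: ✗ (fails at j=1)
  i=2: ✗ (fails at j=2)
  i=3: ✗ (fails at j=6)
  i=4: ✗ (fails at j=6)
Positions where it holds: {} → 0.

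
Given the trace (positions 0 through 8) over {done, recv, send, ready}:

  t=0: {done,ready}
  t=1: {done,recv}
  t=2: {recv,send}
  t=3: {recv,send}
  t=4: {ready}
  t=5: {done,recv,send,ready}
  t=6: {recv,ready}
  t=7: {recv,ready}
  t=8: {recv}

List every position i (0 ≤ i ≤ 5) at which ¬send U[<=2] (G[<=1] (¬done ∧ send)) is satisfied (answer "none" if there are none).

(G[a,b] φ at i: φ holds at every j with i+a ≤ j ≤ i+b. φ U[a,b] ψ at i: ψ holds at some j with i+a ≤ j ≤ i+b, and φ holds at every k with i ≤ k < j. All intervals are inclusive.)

0, 1, 2

Evaluate at each i in [0,5]:
  i=0: ✓ (rhs at j=2; lhs holds on [0,1])
  i=1: ✓ (rhs at j=2; lhs holds on [1,1])
  i=2: ✓ (rhs at j=2)
  i=3: ✗ (no rhs in [3,5])
  i=4: ✗ (no rhs in [4,6])
  i=5: ✗ (no rhs in [5,7])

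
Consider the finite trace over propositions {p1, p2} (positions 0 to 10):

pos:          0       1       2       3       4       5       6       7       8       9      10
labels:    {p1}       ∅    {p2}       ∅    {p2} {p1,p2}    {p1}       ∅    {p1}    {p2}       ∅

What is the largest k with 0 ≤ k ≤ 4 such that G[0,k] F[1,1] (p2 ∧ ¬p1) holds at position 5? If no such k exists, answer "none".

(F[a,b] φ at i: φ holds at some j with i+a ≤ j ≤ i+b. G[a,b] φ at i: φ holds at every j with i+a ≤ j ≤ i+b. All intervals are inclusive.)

F[1,1] (p2 ∧ ¬p1) must hold from j=5 onward; find where it first fails.
  j=5: fails → no k works.

none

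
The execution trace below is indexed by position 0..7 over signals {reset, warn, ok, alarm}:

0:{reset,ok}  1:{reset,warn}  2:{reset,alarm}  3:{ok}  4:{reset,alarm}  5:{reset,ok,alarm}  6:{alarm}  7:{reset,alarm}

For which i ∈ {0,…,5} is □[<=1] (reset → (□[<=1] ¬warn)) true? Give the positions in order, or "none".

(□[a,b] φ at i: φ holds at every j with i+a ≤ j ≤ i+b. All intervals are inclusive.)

Evaluate at each i in [0,5]:
  i=0: ✗ (fails at j=0)
  i=1: ✗ (fails at j=1)
  i=2: ✓ (all of [2,3])
  i=3: ✓ (all of [3,4])
  i=4: ✓ (all of [4,5])
  i=5: ✓ (all of [5,6])

2, 3, 4, 5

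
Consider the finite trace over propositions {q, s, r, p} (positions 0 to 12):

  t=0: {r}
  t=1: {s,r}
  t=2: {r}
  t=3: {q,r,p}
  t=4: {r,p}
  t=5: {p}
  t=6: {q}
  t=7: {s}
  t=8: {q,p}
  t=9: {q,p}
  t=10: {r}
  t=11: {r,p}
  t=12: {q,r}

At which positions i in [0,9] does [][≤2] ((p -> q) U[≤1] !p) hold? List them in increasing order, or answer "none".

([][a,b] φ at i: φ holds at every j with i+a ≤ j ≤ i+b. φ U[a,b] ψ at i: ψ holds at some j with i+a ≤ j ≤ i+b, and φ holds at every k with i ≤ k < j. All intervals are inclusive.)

0

Evaluate at each i in [0,9]:
  i=0: ✓ (all of [0,2])
  i=1: ✗ (fails at j=3)
  i=2: ✗ (fails at j=3)
  i=3: ✗ (fails at j=3)
  i=4: ✗ (fails at j=4)
  i=5: ✗ (fails at j=5)
  i=6: ✗ (fails at j=8)
  i=7: ✗ (fails at j=8)
  i=8: ✗ (fails at j=8)
  i=9: ✗ (fails at j=11)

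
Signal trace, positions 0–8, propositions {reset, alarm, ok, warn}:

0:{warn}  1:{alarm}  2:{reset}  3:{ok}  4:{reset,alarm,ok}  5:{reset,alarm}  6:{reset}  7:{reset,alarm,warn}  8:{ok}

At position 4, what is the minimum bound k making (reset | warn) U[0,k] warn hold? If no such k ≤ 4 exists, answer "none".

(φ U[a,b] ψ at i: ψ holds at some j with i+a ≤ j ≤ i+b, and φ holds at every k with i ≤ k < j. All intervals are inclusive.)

3

Need earliest j ≥ 4 with warn, and (reset | warn) at every k in [4,j-1].
  j=4: rhs fails.
  j=5: rhs fails.
  j=6: rhs fails.
  j=7: rhs holds; lhs holds on [4,6]. k = 3.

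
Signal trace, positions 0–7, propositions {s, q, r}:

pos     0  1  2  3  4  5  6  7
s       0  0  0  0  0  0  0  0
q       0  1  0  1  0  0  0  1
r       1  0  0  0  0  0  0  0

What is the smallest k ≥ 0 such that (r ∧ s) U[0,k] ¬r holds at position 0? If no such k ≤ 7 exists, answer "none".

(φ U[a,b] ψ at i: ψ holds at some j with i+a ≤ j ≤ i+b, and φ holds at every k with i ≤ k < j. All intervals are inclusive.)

Need earliest j ≥ 0 with ¬r, and (r ∧ s) at every k in [0,j-1].
  j=0: rhs fails.
  j=1: rhs holds but lhs fails at k=0.
  j=2: rhs holds but lhs fails at k=0.
  j=3: rhs holds but lhs fails at k=0.
  j=4: rhs holds but lhs fails at k=0.
  j=5: rhs holds but lhs fails at k=0.
  j=6: rhs holds but lhs fails at k=0.
  j=7: rhs holds but lhs fails at k=0.
No witness within the range → none.

none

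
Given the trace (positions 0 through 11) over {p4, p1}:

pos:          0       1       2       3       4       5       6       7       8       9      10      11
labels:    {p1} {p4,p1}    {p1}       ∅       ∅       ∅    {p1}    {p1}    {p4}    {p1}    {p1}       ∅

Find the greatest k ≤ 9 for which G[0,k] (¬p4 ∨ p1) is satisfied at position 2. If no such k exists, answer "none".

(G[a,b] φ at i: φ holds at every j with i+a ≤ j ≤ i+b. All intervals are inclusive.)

(¬p4 ∨ p1) must hold from j=2 onward; find where it first fails.
  j=2: holds
  j=3: holds
  j=4: holds
  j=5: holds
  j=6: holds
  j=7: holds
  j=8: fails
Holds on [2,7], so largest k = 5.

5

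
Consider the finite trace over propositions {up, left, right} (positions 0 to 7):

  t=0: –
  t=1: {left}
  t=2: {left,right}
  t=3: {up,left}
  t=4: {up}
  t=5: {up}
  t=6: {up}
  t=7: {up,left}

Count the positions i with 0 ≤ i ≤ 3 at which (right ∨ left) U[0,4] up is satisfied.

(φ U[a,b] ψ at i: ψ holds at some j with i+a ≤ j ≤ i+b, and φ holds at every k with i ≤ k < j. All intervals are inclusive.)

3

Evaluate at each i in [0,3]:
  i=0: ✗ (lhs fails at k=0 before rhs at j=3)
  i=1: ✓ (rhs at j=3; lhs holds on [1,2])
  i=2: ✓ (rhs at j=3; lhs holds on [2,2])
  i=3: ✓ (rhs at j=3)
Positions where it holds: {1, 2, 3} → 3.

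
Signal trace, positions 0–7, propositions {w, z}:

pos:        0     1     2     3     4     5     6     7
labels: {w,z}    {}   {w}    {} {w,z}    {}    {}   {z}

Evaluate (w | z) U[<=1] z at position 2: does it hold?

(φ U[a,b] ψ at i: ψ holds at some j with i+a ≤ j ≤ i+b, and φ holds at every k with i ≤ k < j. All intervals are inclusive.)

Need some j in [2,3] with z, and (w | z) at every k in [2,j-1].
  j=2: z false.
  j=3: z false.
No j in the window works → until fails.

Does not hold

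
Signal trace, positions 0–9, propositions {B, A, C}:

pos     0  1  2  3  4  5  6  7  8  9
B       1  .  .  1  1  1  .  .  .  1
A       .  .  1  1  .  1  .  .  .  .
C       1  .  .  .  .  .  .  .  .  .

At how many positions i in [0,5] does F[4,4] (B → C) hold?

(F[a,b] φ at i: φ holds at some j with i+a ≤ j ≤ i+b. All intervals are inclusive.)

Evaluate at each i in [0,5]:
  i=0: ✗ (none in [4,4])
  i=1: ✗ (none in [5,5])
  i=2: ✓ (witness j=6)
  i=3: ✓ (witness j=7)
  i=4: ✓ (witness j=8)
  i=5: ✗ (none in [9,9])
Positions where it holds: {2, 3, 4} → 3.

3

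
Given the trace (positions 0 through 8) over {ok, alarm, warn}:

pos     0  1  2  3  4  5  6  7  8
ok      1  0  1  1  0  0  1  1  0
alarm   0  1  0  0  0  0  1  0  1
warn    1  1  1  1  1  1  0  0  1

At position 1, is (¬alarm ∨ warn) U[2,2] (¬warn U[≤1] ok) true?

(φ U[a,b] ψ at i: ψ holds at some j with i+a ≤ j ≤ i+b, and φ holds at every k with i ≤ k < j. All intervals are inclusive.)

True

Need some j in [3,3] with (¬warn U[≤1] ok), and (¬alarm ∨ warn) at every k in [1,j-1].
  j=3: (¬warn U[≤1] ok) holds; (¬alarm ∨ warn) holds at every k in [1,2] → satisfied.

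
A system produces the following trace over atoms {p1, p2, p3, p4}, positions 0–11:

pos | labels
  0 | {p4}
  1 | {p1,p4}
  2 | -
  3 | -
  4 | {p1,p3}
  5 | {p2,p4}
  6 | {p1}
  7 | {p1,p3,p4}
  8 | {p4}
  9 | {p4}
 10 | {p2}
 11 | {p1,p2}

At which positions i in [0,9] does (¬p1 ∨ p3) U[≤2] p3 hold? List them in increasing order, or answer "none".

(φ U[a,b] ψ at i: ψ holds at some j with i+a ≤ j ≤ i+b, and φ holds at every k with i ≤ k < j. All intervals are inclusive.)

2, 3, 4, 7

Evaluate at each i in [0,9]:
  i=0: ✗ (no rhs in [0,2])
  i=1: ✗ (no rhs in [1,3])
  i=2: ✓ (rhs at j=4; lhs holds on [2,3])
  i=3: ✓ (rhs at j=4; lhs holds on [3,3])
  i=4: ✓ (rhs at j=4)
  i=5: ✗ (lhs fails at k=6 before rhs at j=7)
  i=6: ✗ (lhs fails at k=6 before rhs at j=7)
  i=7: ✓ (rhs at j=7)
  i=8: ✗ (no rhs in [8,10])
  i=9: ✗ (no rhs in [9,11])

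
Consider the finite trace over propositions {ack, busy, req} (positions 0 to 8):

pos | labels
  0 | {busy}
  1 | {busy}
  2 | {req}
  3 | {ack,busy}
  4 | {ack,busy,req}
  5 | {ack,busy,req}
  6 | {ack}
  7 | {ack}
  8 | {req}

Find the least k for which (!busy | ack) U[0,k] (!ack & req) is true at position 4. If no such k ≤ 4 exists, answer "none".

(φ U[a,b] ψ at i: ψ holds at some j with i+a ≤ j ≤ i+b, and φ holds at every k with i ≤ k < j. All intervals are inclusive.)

4

Need earliest j ≥ 4 with (!ack & req), and (!busy | ack) at every k in [4,j-1].
  j=4: rhs fails.
  j=5: rhs fails.
  j=6: rhs fails.
  j=7: rhs fails.
  j=8: rhs holds; lhs holds on [4,7]. k = 4.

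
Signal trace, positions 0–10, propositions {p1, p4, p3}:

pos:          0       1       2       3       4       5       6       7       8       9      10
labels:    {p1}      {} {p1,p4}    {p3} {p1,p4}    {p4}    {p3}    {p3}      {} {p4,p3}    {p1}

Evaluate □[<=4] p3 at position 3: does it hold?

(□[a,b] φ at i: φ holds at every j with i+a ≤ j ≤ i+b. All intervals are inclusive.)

Does not hold

Check p3 at every j in [3,7]:
  j=3: true
  j=4: false
  j=5: false
  j=6: true
  j=7: true
Fails at j=4 → formula fails.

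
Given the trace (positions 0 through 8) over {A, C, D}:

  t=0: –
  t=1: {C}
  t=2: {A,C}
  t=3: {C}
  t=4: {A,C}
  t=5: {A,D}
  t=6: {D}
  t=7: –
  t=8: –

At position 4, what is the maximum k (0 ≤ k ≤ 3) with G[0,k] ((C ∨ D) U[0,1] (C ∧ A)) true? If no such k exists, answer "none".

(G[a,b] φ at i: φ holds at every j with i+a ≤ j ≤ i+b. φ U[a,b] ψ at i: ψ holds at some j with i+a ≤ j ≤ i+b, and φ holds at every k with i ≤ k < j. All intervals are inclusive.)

((C ∨ D) U[0,1] (C ∧ A)) must hold from j=4 onward; find where it first fails.
  j=4: holds
  j=5: fails
Holds on [4,4], so largest k = 0.

0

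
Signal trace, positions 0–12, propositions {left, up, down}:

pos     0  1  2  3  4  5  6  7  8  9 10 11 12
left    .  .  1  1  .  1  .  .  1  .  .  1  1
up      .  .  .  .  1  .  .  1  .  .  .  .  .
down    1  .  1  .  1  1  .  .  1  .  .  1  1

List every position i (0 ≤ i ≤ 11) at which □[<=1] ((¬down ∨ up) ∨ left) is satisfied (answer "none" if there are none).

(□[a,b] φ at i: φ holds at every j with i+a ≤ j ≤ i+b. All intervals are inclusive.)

Evaluate at each i in [0,11]:
  i=0: ✗ (fails at j=0)
  i=1: ✓ (all of [1,2])
  i=2: ✓ (all of [2,3])
  i=3: ✓ (all of [3,4])
  i=4: ✓ (all of [4,5])
  i=5: ✓ (all of [5,6])
  i=6: ✓ (all of [6,7])
  i=7: ✓ (all of [7,8])
  i=8: ✓ (all of [8,9])
  i=9: ✓ (all of [9,10])
  i=10: ✓ (all of [10,11])
  i=11: ✓ (all of [11,12])

1, 2, 3, 4, 5, 6, 7, 8, 9, 10, 11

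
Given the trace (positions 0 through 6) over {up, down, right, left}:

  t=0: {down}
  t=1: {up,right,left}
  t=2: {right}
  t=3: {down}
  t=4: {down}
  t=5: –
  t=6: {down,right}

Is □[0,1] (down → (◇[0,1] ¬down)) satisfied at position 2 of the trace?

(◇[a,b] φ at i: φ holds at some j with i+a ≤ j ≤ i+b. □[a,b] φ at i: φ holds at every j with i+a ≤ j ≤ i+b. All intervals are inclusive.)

No

Check (down → (◇[0,1] ¬down)) at every j in [2,3]:
  j=2: antecedent false → ✓
  j=3: antecedent true; consequent fails (none in [3,4]) → ✗
Fails at j=3 → formula fails.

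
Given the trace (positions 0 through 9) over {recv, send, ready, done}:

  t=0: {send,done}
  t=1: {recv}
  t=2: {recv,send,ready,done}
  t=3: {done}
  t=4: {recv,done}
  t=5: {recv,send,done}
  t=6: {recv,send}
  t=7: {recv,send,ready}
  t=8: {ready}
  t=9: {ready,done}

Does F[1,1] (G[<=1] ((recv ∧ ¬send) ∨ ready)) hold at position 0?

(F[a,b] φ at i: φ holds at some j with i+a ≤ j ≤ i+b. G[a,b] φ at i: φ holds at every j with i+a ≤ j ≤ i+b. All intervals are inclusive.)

Holds

Check G[<=1] ((recv ∧ ¬send) ∨ ready) at each j in [1,1]:
  j=1: holds on [1,2]
Found at j=1 → formula holds.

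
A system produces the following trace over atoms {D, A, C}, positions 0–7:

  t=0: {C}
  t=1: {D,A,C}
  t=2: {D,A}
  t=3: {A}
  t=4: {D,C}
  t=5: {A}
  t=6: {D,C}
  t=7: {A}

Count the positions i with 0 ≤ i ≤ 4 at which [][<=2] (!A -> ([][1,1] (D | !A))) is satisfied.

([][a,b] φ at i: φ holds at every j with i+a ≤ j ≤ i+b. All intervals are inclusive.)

Evaluate at each i in [0,4]:
  i=0: ✓ (all of [0,2])
  i=1: ✓ (all of [1,3])
  i=2: ✗ (fails at j=4)
  i=3: ✗ (fails at j=4)
  i=4: ✗ (fails at j=4)
Positions where it holds: {0, 1} → 2.

2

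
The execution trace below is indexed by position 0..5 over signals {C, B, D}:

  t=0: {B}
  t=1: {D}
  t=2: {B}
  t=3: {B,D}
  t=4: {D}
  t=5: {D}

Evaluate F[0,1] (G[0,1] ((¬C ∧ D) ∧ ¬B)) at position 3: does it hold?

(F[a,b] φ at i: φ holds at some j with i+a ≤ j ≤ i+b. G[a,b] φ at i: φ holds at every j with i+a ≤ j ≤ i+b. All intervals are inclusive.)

Check G[0,1] ((¬C ∧ D) ∧ ¬B) at each j in [3,4]:
  j=3: fails at 3
  j=4: holds on [4,5]
Found at j=4 → formula holds.

True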